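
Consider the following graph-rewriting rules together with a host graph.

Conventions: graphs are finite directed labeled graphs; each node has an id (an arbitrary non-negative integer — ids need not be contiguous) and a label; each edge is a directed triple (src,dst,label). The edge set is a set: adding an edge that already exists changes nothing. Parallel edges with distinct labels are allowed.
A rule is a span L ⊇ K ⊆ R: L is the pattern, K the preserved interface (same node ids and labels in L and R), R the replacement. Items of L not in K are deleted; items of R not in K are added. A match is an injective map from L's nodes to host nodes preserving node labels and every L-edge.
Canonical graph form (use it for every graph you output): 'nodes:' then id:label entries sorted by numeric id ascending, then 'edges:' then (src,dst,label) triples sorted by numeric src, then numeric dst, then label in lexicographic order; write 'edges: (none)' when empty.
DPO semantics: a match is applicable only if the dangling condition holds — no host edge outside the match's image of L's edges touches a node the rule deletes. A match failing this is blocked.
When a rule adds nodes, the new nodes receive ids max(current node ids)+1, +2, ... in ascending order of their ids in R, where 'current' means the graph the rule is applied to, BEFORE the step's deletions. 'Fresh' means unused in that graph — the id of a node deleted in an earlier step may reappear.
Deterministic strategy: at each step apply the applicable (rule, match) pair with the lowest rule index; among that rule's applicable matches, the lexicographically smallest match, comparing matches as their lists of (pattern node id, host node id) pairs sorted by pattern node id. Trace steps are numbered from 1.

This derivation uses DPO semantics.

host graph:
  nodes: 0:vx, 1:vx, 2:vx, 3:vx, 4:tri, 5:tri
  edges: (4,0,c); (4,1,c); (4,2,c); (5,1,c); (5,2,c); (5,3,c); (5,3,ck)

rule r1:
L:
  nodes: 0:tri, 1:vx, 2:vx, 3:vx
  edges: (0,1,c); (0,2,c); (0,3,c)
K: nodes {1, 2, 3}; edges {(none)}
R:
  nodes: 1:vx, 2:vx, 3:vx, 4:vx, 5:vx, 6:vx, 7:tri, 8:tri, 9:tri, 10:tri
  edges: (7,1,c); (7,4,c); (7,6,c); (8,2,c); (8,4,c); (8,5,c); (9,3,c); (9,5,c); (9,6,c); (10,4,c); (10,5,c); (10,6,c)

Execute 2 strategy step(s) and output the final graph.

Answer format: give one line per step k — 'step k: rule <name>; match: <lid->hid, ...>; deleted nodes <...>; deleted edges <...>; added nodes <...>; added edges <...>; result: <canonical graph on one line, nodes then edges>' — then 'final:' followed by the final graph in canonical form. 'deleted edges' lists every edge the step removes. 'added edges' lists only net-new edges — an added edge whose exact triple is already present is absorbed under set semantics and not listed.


step 1: rule r1; match: 0->4, 1->0, 2->1, 3->2; deleted nodes 4; deleted edges (4,0,c); (4,1,c); (4,2,c); added nodes 6, 7, 8, 9, 10, 11, 12; added edges (9,0,c); (9,6,c); (9,8,c); (10,1,c); (10,6,c); (10,7,c); (11,2,c); (11,7,c); (11,8,c); (12,6,c); (12,7,c); (12,8,c); result: nodes: 0:vx, 1:vx, 2:vx, 3:vx, 5:tri, 6:vx, 7:vx, 8:vx, 9:tri, 10:tri, 11:tri, 12:tri edges: (5,1,c); (5,2,c); (5,3,c); (5,3,ck); (9,0,c); (9,6,c); (9,8,c); (10,1,c); (10,6,c); (10,7,c); (11,2,c); (11,7,c); (11,8,c); (12,6,c); (12,7,c); (12,8,c)
step 2: rule r1; match: 0->9, 1->0, 2->6, 3->8; deleted nodes 9; deleted edges (9,0,c); (9,6,c); (9,8,c); added nodes 13, 14, 15, 16, 17, 18, 19; added edges (16,0,c); (16,13,c); (16,15,c); (17,6,c); (17,13,c); (17,14,c); (18,8,c); (18,14,c); (18,15,c); (19,13,c); (19,14,c); (19,15,c); result: nodes: 0:vx, 1:vx, 2:vx, 3:vx, 5:tri, 6:vx, 7:vx, 8:vx, 10:tri, 11:tri, 12:tri, 13:vx, 14:vx, 15:vx, 16:tri, 17:tri, 18:tri, 19:tri edges: (5,1,c); (5,2,c); (5,3,c); (5,3,ck); (10,1,c); (10,6,c); (10,7,c); (11,2,c); (11,7,c); (11,8,c); (12,6,c); (12,7,c); (12,8,c); (16,0,c); (16,13,c); (16,15,c); (17,6,c); (17,13,c); (17,14,c); (18,8,c); (18,14,c); (18,15,c); (19,13,c); (19,14,c); (19,15,c)
final:
nodes: 0:vx, 1:vx, 2:vx, 3:vx, 5:tri, 6:vx, 7:vx, 8:vx, 10:tri, 11:tri, 12:tri, 13:vx, 14:vx, 15:vx, 16:tri, 17:tri, 18:tri, 19:tri
edges: (5,1,c); (5,2,c); (5,3,c); (5,3,ck); (10,1,c); (10,6,c); (10,7,c); (11,2,c); (11,7,c); (11,8,c); (12,6,c); (12,7,c); (12,8,c); (16,0,c); (16,13,c); (16,15,c); (17,6,c); (17,13,c); (17,14,c); (18,8,c); (18,14,c); (18,15,c); (19,13,c); (19,14,c); (19,15,c)


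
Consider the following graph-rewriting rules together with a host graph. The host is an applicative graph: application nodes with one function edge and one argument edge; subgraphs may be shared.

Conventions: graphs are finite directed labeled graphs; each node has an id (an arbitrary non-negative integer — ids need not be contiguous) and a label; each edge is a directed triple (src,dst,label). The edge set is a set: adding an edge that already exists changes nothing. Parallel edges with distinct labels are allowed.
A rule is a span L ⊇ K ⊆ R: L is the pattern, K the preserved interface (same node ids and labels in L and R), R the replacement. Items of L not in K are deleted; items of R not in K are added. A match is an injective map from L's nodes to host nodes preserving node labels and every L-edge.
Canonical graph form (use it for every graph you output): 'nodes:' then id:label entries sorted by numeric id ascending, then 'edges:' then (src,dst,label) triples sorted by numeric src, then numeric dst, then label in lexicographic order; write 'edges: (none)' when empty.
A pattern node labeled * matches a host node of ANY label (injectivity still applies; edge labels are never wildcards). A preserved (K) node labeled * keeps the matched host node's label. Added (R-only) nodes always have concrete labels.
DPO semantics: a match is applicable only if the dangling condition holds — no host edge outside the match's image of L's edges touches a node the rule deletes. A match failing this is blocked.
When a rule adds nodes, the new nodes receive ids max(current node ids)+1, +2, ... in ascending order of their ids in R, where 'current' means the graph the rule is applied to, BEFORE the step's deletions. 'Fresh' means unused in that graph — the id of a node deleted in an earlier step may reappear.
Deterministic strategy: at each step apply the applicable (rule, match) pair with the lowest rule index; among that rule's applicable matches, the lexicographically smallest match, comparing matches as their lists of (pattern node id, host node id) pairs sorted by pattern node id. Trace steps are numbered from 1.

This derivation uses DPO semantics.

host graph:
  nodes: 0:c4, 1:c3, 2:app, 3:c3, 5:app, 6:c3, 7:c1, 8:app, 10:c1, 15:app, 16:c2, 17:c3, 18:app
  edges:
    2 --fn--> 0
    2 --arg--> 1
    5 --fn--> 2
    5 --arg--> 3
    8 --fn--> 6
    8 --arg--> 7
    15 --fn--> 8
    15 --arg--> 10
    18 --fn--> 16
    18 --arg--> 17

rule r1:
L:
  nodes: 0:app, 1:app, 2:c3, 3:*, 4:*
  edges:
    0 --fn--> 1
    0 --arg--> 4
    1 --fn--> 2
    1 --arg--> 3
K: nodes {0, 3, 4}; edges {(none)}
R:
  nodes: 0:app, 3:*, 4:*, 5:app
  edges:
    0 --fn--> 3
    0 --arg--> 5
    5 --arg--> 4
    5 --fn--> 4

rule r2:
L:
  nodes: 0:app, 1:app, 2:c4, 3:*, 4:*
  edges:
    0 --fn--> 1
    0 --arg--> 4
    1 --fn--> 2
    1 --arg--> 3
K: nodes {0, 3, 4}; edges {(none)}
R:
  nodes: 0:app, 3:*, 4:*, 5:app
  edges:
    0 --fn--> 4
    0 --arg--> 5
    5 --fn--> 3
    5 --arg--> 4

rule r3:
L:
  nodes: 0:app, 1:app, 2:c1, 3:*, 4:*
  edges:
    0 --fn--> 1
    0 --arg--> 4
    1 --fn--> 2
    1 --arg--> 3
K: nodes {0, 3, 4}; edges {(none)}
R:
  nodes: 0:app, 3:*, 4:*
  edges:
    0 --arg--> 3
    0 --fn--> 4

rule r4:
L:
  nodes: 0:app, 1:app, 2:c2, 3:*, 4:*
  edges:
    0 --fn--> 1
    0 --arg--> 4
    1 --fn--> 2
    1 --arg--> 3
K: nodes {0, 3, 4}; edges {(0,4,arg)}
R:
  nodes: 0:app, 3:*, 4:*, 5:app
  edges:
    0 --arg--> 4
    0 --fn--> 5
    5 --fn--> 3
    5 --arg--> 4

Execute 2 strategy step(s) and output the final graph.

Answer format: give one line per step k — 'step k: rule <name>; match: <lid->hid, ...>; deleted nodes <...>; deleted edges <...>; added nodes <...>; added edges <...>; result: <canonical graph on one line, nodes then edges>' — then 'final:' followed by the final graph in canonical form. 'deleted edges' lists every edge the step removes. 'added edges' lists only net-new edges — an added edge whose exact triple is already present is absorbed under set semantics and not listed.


step 1: rule r1; match: 0->15, 1->8, 2->6, 3->7, 4->10; deleted nodes 6, 8; deleted edges (8,6,fn); (8,7,arg); (15,8,fn); (15,10,arg); added nodes 19; added edges (15,7,fn); (15,19,arg); (19,10,arg); (19,10,fn); result: nodes: 0:c4, 1:c3, 2:app, 3:c3, 5:app, 7:c1, 10:c1, 15:app, 16:c2, 17:c3, 18:app, 19:app edges: (2,0,fn); (2,1,arg); (5,2,fn); (5,3,arg); (15,7,fn); (15,19,arg); (18,16,fn); (18,17,arg); (19,10,arg); (19,10,fn)
step 2: rule r2; match: 0->5, 1->2, 2->0, 3->1, 4->3; deleted nodes 0, 2; deleted edges (2,0,fn); (2,1,arg); (5,2,fn); (5,3,arg); added nodes 20; added edges (5,3,fn); (5,20,arg); (20,1,fn); (20,3,arg); result: nodes: 1:c3, 3:c3, 5:app, 7:c1, 10:c1, 15:app, 16:c2, 17:c3, 18:app, 19:app, 20:app edges: (5,3,fn); (5,20,arg); (15,7,fn); (15,19,arg); (18,16,fn); (18,17,arg); (19,10,arg); (19,10,fn); (20,1,fn); (20,3,arg)
final:
nodes: 1:c3, 3:c3, 5:app, 7:c1, 10:c1, 15:app, 16:c2, 17:c3, 18:app, 19:app, 20:app
edges: (5,3,fn); (5,20,arg); (15,7,fn); (15,19,arg); (18,16,fn); (18,17,arg); (19,10,arg); (19,10,fn); (20,1,fn); (20,3,arg)


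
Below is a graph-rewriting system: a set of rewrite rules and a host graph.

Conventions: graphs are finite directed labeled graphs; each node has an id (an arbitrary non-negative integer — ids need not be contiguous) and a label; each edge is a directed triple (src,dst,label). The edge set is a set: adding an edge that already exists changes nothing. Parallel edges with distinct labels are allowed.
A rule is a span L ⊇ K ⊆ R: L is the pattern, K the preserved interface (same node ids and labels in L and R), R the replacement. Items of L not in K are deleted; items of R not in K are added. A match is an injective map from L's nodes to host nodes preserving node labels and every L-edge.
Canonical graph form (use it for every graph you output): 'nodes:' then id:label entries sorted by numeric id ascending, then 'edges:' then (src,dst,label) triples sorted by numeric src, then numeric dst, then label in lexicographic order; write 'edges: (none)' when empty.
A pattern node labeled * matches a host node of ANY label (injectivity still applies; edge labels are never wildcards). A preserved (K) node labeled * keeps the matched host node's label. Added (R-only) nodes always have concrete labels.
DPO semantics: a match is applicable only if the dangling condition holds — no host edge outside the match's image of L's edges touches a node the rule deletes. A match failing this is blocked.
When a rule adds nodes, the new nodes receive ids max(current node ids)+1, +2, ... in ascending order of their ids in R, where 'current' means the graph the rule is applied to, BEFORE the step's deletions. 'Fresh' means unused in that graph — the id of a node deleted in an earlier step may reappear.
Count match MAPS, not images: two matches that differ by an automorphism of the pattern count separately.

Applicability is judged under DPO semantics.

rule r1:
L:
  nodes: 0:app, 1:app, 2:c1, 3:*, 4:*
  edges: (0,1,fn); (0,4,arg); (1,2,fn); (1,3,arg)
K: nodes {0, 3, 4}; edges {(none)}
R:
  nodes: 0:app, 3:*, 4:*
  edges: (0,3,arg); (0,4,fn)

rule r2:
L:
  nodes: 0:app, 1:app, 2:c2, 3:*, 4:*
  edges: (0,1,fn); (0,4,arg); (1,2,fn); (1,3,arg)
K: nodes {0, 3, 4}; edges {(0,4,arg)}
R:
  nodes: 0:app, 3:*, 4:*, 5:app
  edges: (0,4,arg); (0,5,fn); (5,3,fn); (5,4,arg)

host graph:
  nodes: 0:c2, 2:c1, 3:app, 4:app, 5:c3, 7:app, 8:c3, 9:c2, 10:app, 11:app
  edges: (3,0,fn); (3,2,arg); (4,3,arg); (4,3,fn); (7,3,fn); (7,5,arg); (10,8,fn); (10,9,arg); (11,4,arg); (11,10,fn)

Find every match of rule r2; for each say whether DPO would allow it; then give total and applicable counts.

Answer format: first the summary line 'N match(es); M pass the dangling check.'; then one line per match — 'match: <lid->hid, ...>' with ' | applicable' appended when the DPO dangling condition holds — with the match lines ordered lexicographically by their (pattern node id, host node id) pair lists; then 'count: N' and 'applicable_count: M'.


1 match(es); 0 pass the dangling check.
match: 0->7, 1->3, 2->0, 3->2, 4->5
count: 1
applicable_count: 0


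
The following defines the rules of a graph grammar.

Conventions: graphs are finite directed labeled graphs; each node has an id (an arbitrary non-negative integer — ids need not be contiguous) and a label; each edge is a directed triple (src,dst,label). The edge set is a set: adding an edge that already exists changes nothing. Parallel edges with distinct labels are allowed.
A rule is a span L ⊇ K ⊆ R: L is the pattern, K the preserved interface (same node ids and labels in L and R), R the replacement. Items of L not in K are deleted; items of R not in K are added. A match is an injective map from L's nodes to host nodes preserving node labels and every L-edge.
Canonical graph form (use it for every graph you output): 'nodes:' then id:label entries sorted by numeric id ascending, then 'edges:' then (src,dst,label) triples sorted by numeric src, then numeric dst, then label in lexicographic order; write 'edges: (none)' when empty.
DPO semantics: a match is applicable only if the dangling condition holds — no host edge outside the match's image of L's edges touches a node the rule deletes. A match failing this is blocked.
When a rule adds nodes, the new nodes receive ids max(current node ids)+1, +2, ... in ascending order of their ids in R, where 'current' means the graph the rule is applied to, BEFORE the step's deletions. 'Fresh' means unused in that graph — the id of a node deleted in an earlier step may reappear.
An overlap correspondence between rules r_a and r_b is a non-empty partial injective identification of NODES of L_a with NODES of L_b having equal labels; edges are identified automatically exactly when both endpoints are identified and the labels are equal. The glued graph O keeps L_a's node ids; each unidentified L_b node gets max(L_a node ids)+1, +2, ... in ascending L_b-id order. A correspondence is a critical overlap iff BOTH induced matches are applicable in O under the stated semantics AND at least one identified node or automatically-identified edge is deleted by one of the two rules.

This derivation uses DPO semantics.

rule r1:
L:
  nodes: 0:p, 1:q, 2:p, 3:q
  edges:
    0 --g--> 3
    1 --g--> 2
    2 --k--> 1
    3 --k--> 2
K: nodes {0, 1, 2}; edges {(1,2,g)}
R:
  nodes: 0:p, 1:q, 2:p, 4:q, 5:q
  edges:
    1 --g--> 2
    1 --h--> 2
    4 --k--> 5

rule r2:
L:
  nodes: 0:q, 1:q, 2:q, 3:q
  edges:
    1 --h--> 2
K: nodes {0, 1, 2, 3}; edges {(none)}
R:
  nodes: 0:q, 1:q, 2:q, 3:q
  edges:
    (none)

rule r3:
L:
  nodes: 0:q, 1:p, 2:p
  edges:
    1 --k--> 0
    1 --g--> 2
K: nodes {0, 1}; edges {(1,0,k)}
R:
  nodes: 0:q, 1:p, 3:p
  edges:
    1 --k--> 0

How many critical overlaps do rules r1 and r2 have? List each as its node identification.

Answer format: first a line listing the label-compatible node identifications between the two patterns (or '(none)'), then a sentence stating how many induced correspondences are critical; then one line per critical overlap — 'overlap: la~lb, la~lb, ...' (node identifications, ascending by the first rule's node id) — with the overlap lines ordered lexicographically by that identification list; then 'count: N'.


label-compatible node identifications between L(r1) and L(r2): 1~0, 1~1, 1~2, 1~3, 3~0, 3~1, 3~2, 3~3
8 of the induced correspondences are critical overlaps of r1 and r2.
overlap: 1~0, 3~3
overlap: 1~1, 3~0
overlap: 1~1, 3~3
overlap: 1~2, 3~0
overlap: 1~2, 3~3
overlap: 1~3, 3~0
overlap: 3~0
overlap: 3~3
count: 8


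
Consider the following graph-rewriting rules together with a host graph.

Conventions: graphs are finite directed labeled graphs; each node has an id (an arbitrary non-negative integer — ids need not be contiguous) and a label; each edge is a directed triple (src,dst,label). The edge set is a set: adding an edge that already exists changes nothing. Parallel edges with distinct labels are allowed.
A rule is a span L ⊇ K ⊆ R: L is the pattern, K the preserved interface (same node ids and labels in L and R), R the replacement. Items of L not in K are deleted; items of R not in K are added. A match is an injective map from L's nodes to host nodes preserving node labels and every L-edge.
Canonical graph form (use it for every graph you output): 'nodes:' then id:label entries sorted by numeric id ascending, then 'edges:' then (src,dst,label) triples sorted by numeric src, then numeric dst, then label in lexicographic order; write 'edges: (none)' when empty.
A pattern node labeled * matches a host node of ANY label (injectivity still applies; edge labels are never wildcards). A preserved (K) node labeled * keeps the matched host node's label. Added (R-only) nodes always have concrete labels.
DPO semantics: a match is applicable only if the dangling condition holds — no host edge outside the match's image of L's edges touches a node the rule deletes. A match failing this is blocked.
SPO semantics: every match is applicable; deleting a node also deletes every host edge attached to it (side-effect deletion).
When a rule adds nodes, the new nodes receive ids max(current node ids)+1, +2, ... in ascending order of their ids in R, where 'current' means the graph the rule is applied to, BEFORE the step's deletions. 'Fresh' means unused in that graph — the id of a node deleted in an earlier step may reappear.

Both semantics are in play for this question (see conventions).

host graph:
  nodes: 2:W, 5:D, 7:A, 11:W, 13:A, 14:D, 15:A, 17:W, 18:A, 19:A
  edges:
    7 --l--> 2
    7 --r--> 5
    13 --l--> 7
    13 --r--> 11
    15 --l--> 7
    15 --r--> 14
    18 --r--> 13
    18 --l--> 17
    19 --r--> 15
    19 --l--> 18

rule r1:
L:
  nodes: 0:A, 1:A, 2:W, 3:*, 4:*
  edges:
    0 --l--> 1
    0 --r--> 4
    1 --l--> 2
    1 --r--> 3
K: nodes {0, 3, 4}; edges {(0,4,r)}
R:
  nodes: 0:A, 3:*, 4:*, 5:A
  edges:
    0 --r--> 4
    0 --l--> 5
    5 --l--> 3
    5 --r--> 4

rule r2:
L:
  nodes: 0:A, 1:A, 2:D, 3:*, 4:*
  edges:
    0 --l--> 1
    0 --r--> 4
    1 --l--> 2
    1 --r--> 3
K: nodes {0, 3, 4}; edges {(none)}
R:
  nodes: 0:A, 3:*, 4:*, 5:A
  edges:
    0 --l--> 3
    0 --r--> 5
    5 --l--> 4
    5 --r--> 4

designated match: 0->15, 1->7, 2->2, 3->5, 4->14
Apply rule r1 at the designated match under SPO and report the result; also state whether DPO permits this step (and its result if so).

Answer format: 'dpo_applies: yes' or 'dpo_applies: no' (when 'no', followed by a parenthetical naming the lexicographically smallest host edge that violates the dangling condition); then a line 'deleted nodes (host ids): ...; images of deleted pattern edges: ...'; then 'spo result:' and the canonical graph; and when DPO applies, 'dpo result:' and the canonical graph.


dpo_applies: no
(the rule deletes node 7, which keeps host edge (13,7,l) outside the match image — the dangling condition fails, DPO blocks; SPO proceeds and side-deletes such edges)
deleted nodes (host ids): 2, 7; images of deleted pattern edges: (7,2,l); (7,5,r); (15,7,l)
spo result:
nodes: 5:D, 11:W, 13:A, 14:D, 15:A, 17:W, 18:A, 19:A, 20:A
edges: (13,11,r); (15,14,r); (15,20,l); (18,13,r); (18,17,l); (19,15,r); (19,18,l); (20,5,l); (20,14,r)


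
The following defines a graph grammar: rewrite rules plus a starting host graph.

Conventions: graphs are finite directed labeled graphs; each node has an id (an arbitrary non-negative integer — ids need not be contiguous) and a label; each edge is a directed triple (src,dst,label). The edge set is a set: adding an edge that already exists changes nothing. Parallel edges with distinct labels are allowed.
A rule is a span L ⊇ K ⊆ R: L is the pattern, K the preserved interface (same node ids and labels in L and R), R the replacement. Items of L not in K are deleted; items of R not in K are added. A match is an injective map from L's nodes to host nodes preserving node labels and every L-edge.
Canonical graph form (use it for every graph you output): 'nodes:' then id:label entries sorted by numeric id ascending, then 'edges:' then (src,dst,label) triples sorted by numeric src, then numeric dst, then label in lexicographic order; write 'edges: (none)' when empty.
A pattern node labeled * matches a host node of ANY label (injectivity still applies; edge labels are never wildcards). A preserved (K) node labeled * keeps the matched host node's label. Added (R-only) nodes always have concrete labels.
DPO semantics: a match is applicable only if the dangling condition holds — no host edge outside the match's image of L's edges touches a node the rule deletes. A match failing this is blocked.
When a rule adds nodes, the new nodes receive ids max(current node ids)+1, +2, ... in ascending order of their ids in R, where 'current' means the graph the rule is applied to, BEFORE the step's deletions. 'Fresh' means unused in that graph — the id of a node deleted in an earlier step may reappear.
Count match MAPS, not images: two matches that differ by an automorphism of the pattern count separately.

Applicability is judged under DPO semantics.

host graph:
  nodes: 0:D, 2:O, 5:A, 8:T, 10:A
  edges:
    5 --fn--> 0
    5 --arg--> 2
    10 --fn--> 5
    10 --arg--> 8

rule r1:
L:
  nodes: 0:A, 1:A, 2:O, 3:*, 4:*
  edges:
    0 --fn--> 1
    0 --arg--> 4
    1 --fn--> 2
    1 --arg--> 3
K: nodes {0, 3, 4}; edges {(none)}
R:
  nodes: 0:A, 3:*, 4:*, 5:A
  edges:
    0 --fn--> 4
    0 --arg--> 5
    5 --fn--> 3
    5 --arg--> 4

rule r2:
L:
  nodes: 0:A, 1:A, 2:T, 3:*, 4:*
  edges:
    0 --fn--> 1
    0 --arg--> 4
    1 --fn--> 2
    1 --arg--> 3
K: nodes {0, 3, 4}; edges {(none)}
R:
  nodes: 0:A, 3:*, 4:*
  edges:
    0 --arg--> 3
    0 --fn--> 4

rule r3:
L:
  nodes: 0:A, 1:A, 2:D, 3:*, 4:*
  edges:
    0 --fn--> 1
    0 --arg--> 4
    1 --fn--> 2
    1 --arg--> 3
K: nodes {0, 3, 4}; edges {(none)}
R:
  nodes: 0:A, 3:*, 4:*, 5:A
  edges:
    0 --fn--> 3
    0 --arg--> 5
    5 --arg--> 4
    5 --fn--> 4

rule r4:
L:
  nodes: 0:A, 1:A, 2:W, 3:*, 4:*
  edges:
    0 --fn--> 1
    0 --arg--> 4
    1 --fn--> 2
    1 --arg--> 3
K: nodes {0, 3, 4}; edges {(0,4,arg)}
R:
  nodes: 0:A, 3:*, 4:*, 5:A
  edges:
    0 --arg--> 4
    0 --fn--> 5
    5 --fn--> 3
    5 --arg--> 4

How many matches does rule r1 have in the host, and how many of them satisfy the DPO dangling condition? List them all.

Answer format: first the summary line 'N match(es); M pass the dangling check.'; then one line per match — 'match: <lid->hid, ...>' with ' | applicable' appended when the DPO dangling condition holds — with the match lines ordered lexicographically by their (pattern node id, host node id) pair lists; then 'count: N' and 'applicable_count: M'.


0 match(es); 0 pass the dangling check.
count: 0
applicable_count: 0


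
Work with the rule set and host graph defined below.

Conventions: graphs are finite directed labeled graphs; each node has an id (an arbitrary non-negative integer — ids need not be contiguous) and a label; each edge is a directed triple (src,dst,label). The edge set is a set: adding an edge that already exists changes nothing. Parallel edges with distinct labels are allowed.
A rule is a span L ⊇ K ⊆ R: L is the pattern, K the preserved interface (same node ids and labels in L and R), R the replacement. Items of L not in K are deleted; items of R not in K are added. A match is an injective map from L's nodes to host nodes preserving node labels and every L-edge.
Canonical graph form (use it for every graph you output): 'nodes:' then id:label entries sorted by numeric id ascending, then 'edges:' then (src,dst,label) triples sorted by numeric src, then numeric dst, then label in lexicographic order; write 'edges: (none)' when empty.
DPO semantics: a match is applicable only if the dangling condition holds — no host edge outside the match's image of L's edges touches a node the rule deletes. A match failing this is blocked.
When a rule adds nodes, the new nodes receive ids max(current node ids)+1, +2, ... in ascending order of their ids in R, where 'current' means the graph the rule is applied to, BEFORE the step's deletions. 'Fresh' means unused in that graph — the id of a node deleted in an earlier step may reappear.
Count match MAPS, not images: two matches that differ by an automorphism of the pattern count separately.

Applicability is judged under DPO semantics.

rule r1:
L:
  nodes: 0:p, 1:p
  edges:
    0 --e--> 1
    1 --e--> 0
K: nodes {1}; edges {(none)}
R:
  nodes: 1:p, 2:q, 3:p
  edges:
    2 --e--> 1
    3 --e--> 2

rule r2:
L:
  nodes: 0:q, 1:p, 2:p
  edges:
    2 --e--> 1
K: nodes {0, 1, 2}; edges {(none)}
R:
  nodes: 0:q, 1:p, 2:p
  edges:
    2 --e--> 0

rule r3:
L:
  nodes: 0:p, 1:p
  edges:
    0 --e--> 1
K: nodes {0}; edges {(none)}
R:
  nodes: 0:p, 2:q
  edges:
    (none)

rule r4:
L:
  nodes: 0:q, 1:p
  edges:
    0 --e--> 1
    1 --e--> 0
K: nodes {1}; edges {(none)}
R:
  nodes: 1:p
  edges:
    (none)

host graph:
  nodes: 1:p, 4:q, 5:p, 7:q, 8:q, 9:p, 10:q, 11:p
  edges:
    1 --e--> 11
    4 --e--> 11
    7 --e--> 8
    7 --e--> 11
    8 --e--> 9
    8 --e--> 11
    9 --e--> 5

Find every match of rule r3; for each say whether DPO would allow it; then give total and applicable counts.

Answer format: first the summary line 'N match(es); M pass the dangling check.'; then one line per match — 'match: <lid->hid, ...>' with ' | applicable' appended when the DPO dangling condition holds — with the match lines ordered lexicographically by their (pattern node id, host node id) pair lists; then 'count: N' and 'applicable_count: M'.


2 match(es); 1 pass the dangling check.
match: 0->1, 1->11
match: 0->9, 1->5 | applicable
count: 2
applicable_count: 1


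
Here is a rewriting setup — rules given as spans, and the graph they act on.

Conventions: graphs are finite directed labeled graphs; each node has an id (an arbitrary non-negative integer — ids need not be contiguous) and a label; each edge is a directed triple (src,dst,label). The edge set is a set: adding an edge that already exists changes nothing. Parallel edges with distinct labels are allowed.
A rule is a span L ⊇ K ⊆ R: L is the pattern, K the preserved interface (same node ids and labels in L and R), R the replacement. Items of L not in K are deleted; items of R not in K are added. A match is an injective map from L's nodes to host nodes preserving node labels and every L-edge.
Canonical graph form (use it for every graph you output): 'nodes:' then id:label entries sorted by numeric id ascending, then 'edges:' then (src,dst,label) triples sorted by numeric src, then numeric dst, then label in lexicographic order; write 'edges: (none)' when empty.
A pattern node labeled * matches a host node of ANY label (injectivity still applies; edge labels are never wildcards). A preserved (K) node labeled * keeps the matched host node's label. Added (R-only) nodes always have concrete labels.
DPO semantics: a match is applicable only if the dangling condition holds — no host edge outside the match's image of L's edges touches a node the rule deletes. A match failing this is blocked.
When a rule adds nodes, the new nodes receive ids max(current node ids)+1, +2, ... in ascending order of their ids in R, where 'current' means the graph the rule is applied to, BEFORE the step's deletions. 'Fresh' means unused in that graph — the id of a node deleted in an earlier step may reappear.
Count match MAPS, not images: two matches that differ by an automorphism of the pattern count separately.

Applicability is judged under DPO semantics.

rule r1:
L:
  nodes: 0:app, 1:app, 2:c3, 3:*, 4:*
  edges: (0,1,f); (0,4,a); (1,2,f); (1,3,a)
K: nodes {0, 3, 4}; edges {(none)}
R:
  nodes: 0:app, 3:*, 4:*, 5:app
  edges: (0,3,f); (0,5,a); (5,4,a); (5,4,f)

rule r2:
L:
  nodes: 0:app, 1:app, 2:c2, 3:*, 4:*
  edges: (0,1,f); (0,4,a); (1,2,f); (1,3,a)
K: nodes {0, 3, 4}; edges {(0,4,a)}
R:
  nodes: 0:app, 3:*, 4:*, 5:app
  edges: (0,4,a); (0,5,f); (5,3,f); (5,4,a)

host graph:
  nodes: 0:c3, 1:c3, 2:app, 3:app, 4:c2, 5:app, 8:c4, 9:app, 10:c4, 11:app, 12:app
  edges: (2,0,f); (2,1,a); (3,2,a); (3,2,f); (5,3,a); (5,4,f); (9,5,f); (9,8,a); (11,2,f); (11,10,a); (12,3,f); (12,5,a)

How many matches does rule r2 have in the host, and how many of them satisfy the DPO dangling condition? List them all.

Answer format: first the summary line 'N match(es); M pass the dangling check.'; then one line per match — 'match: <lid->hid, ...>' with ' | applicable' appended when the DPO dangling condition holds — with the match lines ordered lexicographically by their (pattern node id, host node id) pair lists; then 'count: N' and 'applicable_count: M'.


1 match(es); 0 pass the dangling check.
match: 0->9, 1->5, 2->4, 3->3, 4->8
count: 1
applicable_count: 0


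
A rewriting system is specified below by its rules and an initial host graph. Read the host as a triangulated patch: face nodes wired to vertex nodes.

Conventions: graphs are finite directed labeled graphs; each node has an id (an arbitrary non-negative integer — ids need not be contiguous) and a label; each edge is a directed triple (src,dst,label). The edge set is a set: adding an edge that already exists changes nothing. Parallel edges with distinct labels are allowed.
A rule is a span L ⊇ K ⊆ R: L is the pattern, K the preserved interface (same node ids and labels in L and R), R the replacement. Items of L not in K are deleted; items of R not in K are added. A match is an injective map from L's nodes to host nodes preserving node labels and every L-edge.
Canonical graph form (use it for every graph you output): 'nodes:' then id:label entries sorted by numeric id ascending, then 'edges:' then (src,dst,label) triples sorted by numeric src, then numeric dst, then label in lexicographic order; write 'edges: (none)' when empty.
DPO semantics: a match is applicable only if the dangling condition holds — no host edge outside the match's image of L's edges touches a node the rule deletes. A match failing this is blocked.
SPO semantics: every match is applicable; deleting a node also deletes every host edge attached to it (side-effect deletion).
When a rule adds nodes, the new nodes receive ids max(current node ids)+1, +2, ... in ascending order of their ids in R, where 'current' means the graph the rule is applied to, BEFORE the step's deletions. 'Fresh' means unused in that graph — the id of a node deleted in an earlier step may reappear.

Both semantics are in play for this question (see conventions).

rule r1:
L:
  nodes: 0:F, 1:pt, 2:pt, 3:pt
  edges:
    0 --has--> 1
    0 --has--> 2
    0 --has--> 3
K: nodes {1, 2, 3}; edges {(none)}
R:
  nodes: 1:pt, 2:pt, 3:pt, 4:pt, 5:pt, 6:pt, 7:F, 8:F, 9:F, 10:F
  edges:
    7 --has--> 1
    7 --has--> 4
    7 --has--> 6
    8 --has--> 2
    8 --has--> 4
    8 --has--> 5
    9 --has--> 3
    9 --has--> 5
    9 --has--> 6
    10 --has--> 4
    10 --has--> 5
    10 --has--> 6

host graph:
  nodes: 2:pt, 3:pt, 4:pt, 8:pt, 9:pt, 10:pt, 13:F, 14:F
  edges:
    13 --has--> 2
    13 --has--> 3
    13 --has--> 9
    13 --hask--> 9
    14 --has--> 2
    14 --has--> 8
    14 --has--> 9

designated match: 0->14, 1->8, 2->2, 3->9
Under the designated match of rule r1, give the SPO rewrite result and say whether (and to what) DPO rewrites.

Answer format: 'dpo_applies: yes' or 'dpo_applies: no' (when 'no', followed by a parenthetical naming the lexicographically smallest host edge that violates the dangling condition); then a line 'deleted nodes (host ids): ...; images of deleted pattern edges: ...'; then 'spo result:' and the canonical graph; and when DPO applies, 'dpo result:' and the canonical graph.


dpo_applies: yes
deleted nodes (host ids): 14; images of deleted pattern edges: (14,2,has); (14,8,has); (14,9,has)
spo result:
nodes: 2:pt, 3:pt, 4:pt, 8:pt, 9:pt, 10:pt, 13:F, 15:pt, 16:pt, 17:pt, 18:F, 19:F, 20:F, 21:F
edges: (13,2,has); (13,3,has); (13,9,has); (13,9,hask); (18,8,has); (18,15,has); (18,17,has); (19,2,has); (19,15,has); (19,16,has); (20,9,has); (20,16,has); (20,17,has); (21,15,has); (21,16,has); (21,17,has)
dpo result:
nodes: 2:pt, 3:pt, 4:pt, 8:pt, 9:pt, 10:pt, 13:F, 15:pt, 16:pt, 17:pt, 18:F, 19:F, 20:F, 21:F
edges: (13,2,has); (13,3,has); (13,9,has); (13,9,hask); (18,8,has); (18,15,has); (18,17,has); (19,2,has); (19,15,has); (19,16,has); (20,9,has); (20,16,has); (20,17,has); (21,15,has); (21,16,has); (21,17,has)


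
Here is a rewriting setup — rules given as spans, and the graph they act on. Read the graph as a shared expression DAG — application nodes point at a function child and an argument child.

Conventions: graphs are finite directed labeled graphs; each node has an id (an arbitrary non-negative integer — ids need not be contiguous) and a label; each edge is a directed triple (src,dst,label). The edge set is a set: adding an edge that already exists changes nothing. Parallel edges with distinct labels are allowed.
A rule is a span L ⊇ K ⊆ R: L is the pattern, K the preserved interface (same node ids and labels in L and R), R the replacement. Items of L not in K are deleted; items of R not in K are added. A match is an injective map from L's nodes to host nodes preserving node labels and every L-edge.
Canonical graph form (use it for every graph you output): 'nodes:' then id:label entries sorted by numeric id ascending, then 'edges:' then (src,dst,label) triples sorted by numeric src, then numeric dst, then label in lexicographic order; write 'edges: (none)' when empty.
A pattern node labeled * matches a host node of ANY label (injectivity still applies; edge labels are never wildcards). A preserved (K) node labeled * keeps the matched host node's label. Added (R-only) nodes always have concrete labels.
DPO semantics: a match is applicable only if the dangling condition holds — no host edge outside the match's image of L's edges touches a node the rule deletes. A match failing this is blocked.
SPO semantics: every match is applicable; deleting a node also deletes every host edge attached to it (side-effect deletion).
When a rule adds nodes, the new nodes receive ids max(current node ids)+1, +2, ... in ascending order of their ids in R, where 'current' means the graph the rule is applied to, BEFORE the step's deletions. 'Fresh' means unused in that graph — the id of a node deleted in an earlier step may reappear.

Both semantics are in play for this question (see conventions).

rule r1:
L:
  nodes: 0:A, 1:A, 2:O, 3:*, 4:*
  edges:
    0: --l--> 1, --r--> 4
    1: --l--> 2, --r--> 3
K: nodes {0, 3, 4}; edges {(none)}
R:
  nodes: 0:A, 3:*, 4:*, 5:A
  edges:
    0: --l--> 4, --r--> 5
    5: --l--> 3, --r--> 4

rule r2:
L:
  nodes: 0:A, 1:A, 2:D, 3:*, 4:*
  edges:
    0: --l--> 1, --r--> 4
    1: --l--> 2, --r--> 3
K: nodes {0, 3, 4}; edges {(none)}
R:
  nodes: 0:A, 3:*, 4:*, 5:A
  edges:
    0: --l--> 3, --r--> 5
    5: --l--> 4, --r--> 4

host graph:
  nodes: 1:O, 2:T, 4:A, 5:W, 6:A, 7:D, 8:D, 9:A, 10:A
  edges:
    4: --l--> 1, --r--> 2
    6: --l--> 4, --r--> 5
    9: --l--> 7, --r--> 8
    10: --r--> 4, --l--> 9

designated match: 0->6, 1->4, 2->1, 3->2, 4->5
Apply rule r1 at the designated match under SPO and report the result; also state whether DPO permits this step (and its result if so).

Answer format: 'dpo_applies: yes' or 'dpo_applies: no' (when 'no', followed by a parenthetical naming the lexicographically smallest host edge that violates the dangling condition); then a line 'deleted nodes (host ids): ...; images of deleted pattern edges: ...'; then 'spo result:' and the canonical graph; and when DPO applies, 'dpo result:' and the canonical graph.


dpo_applies: no
(the rule deletes node 4, which keeps host edge (10,4,r) outside the match image — the dangling condition fails, DPO blocks; SPO proceeds and side-deletes such edges)
deleted nodes (host ids): 1, 4; images of deleted pattern edges: (4,1,l); (4,2,r); (6,4,l); (6,5,r)
spo result:
nodes: 2:T, 5:W, 6:A, 7:D, 8:D, 9:A, 10:A, 11:A
edges: (6,5,l); (6,11,r); (9,7,l); (9,8,r); (10,9,l); (11,2,l); (11,5,r)


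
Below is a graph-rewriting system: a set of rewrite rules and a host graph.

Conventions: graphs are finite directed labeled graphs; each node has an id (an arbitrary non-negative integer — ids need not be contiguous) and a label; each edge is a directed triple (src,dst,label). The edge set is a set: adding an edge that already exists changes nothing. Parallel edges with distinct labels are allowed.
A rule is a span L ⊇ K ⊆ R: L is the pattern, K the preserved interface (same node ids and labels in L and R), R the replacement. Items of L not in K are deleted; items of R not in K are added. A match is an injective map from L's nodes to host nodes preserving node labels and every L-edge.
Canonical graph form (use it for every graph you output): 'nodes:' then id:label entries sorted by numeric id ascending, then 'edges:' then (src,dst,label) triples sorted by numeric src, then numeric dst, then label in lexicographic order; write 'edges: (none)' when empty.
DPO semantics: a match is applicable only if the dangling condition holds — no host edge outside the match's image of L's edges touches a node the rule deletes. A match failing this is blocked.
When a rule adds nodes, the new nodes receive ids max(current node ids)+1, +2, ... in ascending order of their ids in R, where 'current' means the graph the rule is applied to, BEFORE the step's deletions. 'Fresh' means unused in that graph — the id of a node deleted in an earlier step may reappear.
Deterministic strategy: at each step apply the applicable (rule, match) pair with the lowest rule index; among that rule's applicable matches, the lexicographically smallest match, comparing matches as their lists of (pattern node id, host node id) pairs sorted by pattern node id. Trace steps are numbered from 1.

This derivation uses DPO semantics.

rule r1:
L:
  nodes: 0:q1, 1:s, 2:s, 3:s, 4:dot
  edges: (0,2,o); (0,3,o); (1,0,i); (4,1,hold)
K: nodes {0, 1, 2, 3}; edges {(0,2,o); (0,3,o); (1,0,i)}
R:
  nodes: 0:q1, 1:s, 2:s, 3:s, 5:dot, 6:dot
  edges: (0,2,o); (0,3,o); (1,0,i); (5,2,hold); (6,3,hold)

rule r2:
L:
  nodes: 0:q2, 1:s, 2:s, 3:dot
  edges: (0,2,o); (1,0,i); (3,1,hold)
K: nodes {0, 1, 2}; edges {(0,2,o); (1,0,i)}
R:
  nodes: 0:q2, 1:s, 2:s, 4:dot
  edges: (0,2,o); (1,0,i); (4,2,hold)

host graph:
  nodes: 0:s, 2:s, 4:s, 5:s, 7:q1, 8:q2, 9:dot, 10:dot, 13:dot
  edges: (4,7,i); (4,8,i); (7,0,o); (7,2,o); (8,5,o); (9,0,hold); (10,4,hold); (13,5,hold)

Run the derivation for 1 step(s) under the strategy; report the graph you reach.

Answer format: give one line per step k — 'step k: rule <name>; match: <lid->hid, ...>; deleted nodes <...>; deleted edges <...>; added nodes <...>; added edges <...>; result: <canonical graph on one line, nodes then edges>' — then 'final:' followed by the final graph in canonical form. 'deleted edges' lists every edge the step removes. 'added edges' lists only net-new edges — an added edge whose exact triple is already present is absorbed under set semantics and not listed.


step 1: rule r1; match: 0->7, 1->4, 2->0, 3->2, 4->10; deleted nodes 10; deleted edges (10,4,hold); added nodes 14, 15; added edges (14,0,hold); (15,2,hold); result: nodes: 0:s, 2:s, 4:s, 5:s, 7:q1, 8:q2, 9:dot, 13:dot, 14:dot, 15:dot edges: (4,7,i); (4,8,i); (7,0,o); (7,2,o); (8,5,o); (9,0,hold); (13,5,hold); (14,0,hold); (15,2,hold)
final:
nodes: 0:s, 2:s, 4:s, 5:s, 7:q1, 8:q2, 9:dot, 13:dot, 14:dot, 15:dot
edges: (4,7,i); (4,8,i); (7,0,o); (7,2,o); (8,5,o); (9,0,hold); (13,5,hold); (14,0,hold); (15,2,hold)


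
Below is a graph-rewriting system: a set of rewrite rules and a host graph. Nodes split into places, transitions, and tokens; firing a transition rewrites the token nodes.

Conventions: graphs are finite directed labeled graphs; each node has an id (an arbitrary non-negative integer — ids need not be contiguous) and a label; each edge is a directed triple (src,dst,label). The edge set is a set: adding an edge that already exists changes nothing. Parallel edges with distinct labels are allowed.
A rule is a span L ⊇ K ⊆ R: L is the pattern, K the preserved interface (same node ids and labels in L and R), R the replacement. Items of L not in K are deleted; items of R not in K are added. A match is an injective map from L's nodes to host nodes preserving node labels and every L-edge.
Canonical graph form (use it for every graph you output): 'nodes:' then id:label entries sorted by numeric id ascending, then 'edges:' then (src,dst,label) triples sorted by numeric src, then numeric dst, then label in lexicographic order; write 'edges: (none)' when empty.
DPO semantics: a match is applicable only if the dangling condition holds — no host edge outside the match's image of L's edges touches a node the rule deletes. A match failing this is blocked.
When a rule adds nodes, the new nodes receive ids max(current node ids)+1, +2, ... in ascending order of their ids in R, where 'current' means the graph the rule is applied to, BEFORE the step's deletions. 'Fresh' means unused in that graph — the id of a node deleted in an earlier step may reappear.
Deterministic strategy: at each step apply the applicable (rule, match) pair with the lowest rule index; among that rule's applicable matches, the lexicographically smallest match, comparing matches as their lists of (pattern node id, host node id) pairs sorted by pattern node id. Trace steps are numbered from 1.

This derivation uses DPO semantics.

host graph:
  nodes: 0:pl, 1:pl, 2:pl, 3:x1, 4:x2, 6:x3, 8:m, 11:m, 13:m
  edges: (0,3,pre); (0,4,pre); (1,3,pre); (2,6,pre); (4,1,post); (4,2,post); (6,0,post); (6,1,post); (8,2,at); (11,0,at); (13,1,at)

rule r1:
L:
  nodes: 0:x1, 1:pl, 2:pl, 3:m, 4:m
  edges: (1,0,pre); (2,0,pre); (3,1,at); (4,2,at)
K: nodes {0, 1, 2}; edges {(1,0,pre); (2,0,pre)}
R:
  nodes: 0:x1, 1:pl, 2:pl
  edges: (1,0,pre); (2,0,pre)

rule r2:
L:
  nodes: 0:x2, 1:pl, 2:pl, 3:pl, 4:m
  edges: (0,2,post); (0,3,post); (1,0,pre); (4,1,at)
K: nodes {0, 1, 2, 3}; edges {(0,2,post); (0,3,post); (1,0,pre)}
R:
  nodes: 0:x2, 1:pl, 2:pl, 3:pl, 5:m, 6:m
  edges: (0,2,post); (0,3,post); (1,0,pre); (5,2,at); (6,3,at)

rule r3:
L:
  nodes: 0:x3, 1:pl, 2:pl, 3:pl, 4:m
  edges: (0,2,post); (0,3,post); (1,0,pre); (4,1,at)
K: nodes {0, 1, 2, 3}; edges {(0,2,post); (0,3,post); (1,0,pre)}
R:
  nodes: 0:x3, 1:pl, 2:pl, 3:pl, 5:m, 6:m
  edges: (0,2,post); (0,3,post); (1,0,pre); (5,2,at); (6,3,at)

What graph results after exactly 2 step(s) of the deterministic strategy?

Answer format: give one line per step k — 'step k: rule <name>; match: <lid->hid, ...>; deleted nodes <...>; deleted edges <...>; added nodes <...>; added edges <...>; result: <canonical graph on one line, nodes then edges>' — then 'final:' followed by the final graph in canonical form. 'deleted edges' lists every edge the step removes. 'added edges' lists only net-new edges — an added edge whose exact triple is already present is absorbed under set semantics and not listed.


step 1: rule r1; match: 0->3, 1->0, 2->1, 3->11, 4->13; deleted nodes 11, 13; deleted edges (11,0,at); (13,1,at); added nodes (none); added edges (none); result: nodes: 0:pl, 1:pl, 2:pl, 3:x1, 4:x2, 6:x3, 8:m edges: (0,3,pre); (0,4,pre); (1,3,pre); (2,6,pre); (4,1,post); (4,2,post); (6,0,post); (6,1,post); (8,2,at)
step 2: rule r3; match: 0->6, 1->2, 2->0, 3->1, 4->8; deleted nodes 8; deleted edges (8,2,at); added nodes 9, 10; added edges (9,0,at); (10,1,at); result: nodes: 0:pl, 1:pl, 2:pl, 3:x1, 4:x2, 6:x3, 9:m, 10:m edges: (0,3,pre); (0,4,pre); (1,3,pre); (2,6,pre); (4,1,post); (4,2,post); (6,0,post); (6,1,post); (9,0,at); (10,1,at)
final:
nodes: 0:pl, 1:pl, 2:pl, 3:x1, 4:x2, 6:x3, 9:m, 10:m
edges: (0,3,pre); (0,4,pre); (1,3,pre); (2,6,pre); (4,1,post); (4,2,post); (6,0,post); (6,1,post); (9,0,at); (10,1,at)
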